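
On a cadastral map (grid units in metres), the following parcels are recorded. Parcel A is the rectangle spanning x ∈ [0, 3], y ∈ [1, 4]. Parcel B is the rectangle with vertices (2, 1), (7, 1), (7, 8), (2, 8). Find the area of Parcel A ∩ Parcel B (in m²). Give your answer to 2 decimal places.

|Parcel A∩Parcel B|: x∈[2,3], y∈[1,4] → 1·3 = 3.

3.00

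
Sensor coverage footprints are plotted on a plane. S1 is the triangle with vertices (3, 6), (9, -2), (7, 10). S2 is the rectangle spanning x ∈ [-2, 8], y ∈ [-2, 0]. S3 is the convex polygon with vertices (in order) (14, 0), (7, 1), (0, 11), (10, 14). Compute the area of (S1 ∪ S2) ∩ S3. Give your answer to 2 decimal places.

23.59

The region (S1 ∪ S2) ∩ S3 is the polygon with vertices (7,10), (8.537,0.78), (7,1), (3.294,6.294).
By the shoelace formula its area is 23.59.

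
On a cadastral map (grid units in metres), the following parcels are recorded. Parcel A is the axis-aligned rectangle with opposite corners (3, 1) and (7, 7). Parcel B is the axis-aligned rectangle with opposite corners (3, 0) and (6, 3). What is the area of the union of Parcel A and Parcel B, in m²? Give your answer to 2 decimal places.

27.00

By inclusion–exclusion:
Individual areas: |Parcel A| = 24, |Parcel B| = 9.
|Parcel A∩Parcel B|: x∈[3,6], y∈[1,3] → 3·2 = 6.
|Parcel A ∪ Parcel B| = 33 − 6 = 27.00.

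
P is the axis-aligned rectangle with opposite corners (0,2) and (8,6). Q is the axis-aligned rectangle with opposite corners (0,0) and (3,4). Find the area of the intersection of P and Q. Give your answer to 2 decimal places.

6.00

|P∩Q|: x∈[0,3], y∈[2,4] → 3·2 = 6.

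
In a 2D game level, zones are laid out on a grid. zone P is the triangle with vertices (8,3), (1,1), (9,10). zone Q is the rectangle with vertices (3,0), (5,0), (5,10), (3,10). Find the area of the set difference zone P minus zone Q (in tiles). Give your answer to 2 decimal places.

18.46

|zone P| = 23.5, |zone P∩zone Q| = 5.0357.
|zone P ∖ zone Q| = |zone P| − |zone P∩zone Q| = 23.5 − 5.0357 = 18.46.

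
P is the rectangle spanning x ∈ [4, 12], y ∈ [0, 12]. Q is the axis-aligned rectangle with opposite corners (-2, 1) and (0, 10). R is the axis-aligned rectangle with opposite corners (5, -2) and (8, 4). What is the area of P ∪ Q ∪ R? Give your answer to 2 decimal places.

By inclusion–exclusion:
Individual areas: |P| = 96, |Q| = 18, |R| = 18.
|P∩Q| = 0 (no overlap).
|P∩R|: x∈[5,8], y∈[0,4] → 3·4 = 12.
|Q∩R| = 0 (no overlap).
|P∩Q∩R| = 0.
|P ∪ Q ∪ R| = 132 − 12 + 0 = 120.00.

120.00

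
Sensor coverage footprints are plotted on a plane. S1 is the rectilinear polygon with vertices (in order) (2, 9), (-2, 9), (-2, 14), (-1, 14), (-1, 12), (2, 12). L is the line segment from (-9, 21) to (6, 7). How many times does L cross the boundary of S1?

The segment meets the boundary at (2,10.733), (0.643,12), (-1.5,14), (-1,13.533).

4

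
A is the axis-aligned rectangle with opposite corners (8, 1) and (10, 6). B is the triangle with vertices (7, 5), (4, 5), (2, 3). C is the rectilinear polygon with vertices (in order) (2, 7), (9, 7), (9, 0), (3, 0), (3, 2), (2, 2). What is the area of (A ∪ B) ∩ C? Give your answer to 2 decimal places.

|A ∪ B| = 13.
|(A ∪ B) ∩ C| = 8.00.

8.00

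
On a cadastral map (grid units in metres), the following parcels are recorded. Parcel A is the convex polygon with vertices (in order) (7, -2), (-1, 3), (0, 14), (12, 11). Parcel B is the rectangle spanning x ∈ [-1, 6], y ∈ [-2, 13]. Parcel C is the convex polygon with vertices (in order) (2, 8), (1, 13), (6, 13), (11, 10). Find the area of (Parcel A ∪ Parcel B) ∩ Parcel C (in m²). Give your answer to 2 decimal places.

The region (Parcel A ∪ Parcel B) ∩ Parcel C is the polygon with vertices (6,13), (6,12.5), (7.429,12.143), (11,10), (2,8), (1,13), (4,13).
By the shoelace formula its area is 30.64.

30.64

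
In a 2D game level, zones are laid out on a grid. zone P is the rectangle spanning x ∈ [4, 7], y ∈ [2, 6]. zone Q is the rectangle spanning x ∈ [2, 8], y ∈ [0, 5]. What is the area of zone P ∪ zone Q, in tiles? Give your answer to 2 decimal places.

By inclusion–exclusion:
Individual areas: |zone P| = 12, |zone Q| = 30.
|zone P∩zone Q|: x∈[4,7], y∈[2,5] → 3·3 = 9.
|zone P ∪ zone Q| = 42 − 9 = 33.00.

33.00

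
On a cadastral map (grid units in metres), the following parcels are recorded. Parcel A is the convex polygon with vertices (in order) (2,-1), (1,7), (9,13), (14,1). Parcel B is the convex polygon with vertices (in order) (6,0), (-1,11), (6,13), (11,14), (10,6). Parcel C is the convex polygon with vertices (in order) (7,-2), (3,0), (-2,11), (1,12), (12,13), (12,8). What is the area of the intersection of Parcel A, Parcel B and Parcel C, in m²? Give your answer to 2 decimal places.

The intersection is the polygon with vertices (10.442,9.539), (10,6), (6,0), (1.369,7.277), (8.586,12.69), (9.11,12.737).
By the shoelace formula its area is 61.26.

61.26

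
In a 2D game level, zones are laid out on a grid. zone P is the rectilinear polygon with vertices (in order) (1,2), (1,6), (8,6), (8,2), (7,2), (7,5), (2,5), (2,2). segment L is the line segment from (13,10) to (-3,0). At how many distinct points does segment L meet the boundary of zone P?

4

The segment meets the boundary at (1,2.5), (2,3.125), (5,5), (6.6,6).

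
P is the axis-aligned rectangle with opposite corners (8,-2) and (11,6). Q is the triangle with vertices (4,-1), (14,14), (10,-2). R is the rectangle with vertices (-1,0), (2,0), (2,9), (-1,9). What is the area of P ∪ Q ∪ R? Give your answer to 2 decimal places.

By inclusion–exclusion:
Individual areas: |P| = 24, |Q| = 50, |R| = 27.
|P∩Q| = 21.3333.
|P∩R| = 0 (no overlap).
|Q∩R| = 0.
|P∩Q∩R| = 0.
|P ∪ Q ∪ R| = 101 − 21.3333 + 0 = 79.67.

79.67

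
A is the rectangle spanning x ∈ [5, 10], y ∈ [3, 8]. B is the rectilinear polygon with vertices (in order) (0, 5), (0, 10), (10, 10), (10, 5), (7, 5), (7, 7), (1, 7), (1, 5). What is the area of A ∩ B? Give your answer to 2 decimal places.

The intersection is the polygon with vertices (10,5), (7,5), (7,7), (5,7), (5,8), (10,8).
By the shoelace formula its area is 11.00.

11.00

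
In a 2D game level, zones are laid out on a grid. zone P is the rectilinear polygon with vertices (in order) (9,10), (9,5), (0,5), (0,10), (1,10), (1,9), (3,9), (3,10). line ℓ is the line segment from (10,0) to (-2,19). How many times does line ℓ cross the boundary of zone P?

The segment meets the boundary at (3.684,10), (6.842,5).

2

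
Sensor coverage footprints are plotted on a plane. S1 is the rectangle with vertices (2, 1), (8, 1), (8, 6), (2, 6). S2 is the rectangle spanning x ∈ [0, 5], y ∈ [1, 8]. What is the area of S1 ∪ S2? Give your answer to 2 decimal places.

50.00

By inclusion–exclusion:
Individual areas: |S1| = 30, |S2| = 35.
|S1∩S2|: x∈[2,5], y∈[1,6] → 3·5 = 15.
|S1 ∪ S2| = 65 − 15 = 50.00.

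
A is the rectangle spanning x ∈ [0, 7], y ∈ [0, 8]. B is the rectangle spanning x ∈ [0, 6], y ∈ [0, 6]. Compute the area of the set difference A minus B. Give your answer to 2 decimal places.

20.00

|A∩B|: x∈[0,6], y∈[0,6] → 6·6 = 36.
|A| = 56.
|A ∖ B| = |A| − |A∩B| = 56 − 36 = 20.00.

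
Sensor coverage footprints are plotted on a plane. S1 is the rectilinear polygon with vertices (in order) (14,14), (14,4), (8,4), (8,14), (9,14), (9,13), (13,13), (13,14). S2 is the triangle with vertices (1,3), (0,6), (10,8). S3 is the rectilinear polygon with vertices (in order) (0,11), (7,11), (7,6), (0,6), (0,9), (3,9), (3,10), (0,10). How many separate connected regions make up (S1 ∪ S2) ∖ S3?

2

(S1 ∪ S2) ∖ S3 splits into 2 disjoint pieces (area 56.8889, area 9.6).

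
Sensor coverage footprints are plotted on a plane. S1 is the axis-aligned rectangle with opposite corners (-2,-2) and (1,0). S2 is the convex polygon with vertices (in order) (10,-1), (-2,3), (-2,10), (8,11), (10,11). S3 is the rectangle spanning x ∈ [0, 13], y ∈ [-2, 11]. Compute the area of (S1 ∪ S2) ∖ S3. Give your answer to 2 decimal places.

|S1 ∪ S2| = 121.
|(S1 ∪ S2) ∩ S3| = 102.1333.
|(S1 ∪ S2) ∖ S3| = 121 − 102.1333 = 18.87.

18.87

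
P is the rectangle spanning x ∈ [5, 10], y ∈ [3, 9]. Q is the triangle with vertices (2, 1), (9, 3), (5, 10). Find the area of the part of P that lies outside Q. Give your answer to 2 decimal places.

|P| = 30, |P∩Q| = 13.7143.
|P ∖ Q| = |P| − |P∩Q| = 30 − 13.7143 = 16.29.

16.29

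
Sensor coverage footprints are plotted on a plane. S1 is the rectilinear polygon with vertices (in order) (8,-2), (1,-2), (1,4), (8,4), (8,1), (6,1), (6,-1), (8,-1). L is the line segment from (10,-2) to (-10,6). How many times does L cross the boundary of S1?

The segment meets the boundary at (1,1.6), (6,-0.4), (7.5,-1), (8,-1.2).

4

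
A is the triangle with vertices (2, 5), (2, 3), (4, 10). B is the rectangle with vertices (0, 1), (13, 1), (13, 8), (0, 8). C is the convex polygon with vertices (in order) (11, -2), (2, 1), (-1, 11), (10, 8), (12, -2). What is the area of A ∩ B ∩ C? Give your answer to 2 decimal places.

1.77

The intersection is the polygon with vertices (2,5), (3.2,8), (3.429,8), (2,3).
By the shoelace formula its area is 1.77.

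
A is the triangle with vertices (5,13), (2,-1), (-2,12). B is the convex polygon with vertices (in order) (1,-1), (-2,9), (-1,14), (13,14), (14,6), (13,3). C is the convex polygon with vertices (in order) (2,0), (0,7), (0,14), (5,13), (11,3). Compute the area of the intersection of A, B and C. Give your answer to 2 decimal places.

38.10

The intersection is the polygon with vertices (5,13), (2.231,0.077), (2,0), (0,7), (0,12.286).
By the shoelace formula its area is 38.10.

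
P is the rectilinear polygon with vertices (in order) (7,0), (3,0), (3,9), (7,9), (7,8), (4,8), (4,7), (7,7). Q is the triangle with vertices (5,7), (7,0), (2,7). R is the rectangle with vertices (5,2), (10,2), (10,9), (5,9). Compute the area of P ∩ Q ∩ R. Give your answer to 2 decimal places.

3.34

The intersection is the polygon with vertices (6.429,2), (5.571,2), (5,2.8), (5,7).
By the shoelace formula its area is 3.34.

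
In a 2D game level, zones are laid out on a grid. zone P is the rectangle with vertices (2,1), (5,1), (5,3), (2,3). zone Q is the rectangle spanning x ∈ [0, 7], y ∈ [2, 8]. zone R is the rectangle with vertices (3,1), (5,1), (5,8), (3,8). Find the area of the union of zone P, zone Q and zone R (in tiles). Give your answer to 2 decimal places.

45.00

By inclusion–exclusion:
Individual areas: |zone P| = 6, |zone Q| = 42, |zone R| = 14.
|zone P∩zone Q|: x∈[2,5], y∈[2,3] → 3·1 = 3.
|zone P∩zone R|: x∈[3,5], y∈[1,3] → 2·2 = 4.
|zone Q∩zone R|: x∈[3,5], y∈[2,8] → 2·6 = 12.
|zone P∩zone Q∩zone R| = 2.
|zone P ∪ zone Q ∪ zone R| = 62 − 19 + 2 = 45.00.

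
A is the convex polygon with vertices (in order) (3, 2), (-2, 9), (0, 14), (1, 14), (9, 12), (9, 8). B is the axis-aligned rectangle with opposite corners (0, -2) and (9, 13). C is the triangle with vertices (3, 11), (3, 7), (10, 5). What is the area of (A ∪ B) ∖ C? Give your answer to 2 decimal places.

132.09

|A ∪ B| = 145.8.
|(A ∪ B) ∩ C| = 13.7143.
|(A ∪ B) ∖ C| = 145.8 − 13.7143 = 132.09.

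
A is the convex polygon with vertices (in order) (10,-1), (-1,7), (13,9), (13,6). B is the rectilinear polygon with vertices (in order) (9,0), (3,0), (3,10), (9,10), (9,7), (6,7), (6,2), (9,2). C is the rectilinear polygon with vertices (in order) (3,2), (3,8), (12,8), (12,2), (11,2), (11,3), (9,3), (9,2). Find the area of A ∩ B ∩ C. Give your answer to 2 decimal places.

17.35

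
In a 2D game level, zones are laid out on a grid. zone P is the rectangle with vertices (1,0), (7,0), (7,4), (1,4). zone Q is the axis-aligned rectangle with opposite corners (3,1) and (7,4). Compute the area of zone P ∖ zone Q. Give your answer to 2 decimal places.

12.00

|zone P∩zone Q|: x∈[3,7], y∈[1,4] → 4·3 = 12.
|zone P| = 24.
|zone P ∖ zone Q| = |zone P| − |zone P∩zone Q| = 24 − 12 = 12.00.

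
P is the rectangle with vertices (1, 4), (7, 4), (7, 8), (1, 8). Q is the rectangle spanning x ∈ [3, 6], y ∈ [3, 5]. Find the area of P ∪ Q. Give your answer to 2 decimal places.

27.00

By inclusion–exclusion:
Individual areas: |P| = 24, |Q| = 6.
|P∩Q|: x∈[3,6], y∈[4,5] → 3·1 = 3.
|P ∪ Q| = 30 − 3 = 27.00.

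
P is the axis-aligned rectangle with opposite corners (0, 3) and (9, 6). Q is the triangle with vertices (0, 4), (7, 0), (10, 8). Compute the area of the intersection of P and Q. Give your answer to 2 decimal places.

20.10

The intersection is the polygon with vertices (9,6), (9,5.333), (8.125,3), (1.75,3), (0,4), (5,6).
By the shoelace formula its area is 20.10.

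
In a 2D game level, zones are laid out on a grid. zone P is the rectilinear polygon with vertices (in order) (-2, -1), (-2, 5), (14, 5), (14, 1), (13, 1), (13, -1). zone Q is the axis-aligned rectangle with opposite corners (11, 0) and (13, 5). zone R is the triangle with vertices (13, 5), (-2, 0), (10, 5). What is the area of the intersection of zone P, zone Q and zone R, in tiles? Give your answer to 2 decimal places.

0.67

The intersection is the polygon with vertices (11,5), (13,5), (11,4.333).
By the shoelace formula its area is 0.67.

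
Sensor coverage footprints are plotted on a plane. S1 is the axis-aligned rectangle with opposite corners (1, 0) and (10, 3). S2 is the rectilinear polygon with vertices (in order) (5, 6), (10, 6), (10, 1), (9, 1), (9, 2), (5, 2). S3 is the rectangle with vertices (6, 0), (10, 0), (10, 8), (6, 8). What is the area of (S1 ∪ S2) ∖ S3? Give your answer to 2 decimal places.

18.00

|S1 ∪ S2| = 42.
|(S1 ∪ S2) ∩ S3| = 24.
|(S1 ∪ S2) ∖ S3| = 42 − 24 = 18.00.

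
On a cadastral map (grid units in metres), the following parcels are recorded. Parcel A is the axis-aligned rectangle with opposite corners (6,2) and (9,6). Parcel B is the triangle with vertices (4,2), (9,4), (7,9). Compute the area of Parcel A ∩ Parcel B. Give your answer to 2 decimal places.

7.00

The intersection is the polygon with vertices (6,6), (8.2,6), (9,4), (6,2.8).
By the shoelace formula its area is 7.00.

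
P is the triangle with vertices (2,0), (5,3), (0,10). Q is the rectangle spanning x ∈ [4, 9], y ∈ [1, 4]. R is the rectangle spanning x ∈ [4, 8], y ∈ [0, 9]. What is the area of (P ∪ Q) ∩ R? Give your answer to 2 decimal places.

12.06

The region (P ∪ Q) ∩ R is the polygon with vertices (4.286,4), (8,4), (8,1), (4,1), (4,2), (4,4.4).
By the shoelace formula its area is 12.06.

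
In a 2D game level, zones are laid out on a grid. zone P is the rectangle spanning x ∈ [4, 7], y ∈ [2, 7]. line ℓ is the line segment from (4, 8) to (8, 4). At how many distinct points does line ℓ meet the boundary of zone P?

2

The segment meets the boundary at (7,5), (5,7).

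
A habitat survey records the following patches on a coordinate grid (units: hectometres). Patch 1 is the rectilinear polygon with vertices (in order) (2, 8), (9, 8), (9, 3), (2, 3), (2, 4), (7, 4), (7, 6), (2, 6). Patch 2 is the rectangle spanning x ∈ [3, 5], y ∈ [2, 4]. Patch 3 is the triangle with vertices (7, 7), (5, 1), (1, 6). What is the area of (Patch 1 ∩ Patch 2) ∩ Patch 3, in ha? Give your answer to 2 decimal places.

The region (Patch 1 ∩ Patch 2) ∩ Patch 3 is the polygon with vertices (3,4), (5,4), (5,3), (3.4,3), (3,3.5).
By the shoelace formula its area is 1.90.

1.90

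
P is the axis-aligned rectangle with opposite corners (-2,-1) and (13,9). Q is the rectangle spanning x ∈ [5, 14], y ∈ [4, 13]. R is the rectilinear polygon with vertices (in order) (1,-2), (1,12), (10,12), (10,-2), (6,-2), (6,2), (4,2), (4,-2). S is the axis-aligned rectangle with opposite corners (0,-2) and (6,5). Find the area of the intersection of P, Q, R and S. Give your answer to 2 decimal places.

The intersection is the polygon with vertices (5,5), (6,5), (6,4), (5,4).
By the shoelace formula its area is 1.00.

1.00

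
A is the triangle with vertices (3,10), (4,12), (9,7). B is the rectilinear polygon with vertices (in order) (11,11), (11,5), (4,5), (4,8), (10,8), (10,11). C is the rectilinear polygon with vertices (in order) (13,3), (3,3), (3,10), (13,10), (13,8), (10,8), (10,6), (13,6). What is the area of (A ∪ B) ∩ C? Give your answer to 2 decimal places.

|A ∪ B| = 31.
|(A ∪ B) ∩ C| = 25.00.

25.00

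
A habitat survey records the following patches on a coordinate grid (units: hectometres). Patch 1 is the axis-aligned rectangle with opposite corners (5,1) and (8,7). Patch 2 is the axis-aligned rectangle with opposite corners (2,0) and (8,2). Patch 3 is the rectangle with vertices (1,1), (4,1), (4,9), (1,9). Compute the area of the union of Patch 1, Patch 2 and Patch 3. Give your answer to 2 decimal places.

49.00

By inclusion–exclusion:
Individual areas: |Patch 1| = 18, |Patch 2| = 12, |Patch 3| = 24.
|Patch 1∩Patch 2|: x∈[5,8], y∈[1,2] → 3·1 = 3.
|Patch 1∩Patch 3| = 0 (no overlap).
|Patch 2∩Patch 3|: x∈[2,4], y∈[1,2] → 2·1 = 2.
|Patch 1∩Patch 2∩Patch 3| = 0.
|Patch 1 ∪ Patch 2 ∪ Patch 3| = 54 − 5 + 0 = 49.00.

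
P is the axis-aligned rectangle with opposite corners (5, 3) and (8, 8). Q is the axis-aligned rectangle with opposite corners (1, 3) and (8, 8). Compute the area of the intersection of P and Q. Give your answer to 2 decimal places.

|P∩Q|: x∈[5,8], y∈[3,8] → 3·5 = 15.

15.00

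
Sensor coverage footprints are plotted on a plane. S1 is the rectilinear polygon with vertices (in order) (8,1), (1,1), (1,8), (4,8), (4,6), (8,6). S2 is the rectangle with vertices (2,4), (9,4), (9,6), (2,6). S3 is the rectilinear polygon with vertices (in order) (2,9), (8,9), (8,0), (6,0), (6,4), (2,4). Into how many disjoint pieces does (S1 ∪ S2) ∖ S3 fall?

2

(S1 ∪ S2) ∖ S3 splits into 2 disjoint pieces (area 19, area 2).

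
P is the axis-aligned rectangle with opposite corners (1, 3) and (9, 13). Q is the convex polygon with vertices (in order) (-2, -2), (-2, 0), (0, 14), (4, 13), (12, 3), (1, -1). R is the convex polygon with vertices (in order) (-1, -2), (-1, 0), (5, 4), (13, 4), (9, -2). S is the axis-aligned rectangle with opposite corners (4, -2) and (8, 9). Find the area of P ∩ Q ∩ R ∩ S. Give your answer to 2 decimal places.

3.67

The intersection is the polygon with vertices (5,4), (8,4), (8,3), (4,3), (4,3.333).
By the shoelace formula its area is 3.67.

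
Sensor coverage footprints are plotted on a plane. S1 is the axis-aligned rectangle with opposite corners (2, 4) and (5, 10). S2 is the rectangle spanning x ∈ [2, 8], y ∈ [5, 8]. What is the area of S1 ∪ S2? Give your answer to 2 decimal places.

By inclusion–exclusion:
Individual areas: |S1| = 18, |S2| = 18.
|S1∩S2|: x∈[2,5], y∈[5,8] → 3·3 = 9.
|S1 ∪ S2| = 36 − 9 = 27.00.

27.00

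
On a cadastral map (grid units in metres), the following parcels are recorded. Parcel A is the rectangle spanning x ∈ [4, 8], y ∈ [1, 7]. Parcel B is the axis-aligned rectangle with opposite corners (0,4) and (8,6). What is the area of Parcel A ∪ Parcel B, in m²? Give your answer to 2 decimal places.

32.00

By inclusion–exclusion:
Individual areas: |Parcel A| = 24, |Parcel B| = 16.
|Parcel A∩Parcel B|: x∈[4,8], y∈[4,6] → 4·2 = 8.
|Parcel A ∪ Parcel B| = 40 − 8 = 32.00.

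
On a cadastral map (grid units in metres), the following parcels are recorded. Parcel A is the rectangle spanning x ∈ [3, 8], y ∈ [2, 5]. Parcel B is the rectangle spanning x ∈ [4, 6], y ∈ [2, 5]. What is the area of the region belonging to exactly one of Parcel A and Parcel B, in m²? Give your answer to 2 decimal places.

9.00

|Parcel A∩Parcel B|: x∈[4,6], y∈[2,5] → 2·3 = 6.
|Parcel A △ Parcel B| = |Parcel A| + |Parcel B| − 2·|Parcel A∩Parcel B| = 15 + 6 − 12 = 9.00.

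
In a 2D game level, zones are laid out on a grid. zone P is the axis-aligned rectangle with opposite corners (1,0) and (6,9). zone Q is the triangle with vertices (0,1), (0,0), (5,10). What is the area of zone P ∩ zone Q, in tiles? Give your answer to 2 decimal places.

1.57

The intersection is the polygon with vertices (4.5,9), (1,2), (1,2.8), (4.444,9).
By the shoelace formula its area is 1.57.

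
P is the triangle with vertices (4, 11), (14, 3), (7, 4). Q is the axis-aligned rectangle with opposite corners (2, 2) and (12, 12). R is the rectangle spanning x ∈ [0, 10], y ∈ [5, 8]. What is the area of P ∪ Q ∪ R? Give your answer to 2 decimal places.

107.31

By inclusion–exclusion:
Individual areas: |P| = 23, |Q| = 100, |R| = 30.
|P∩Q| = 21.6857.
|P∩R| = 10.1893.
|Q∩R|: x∈[2,10], y∈[5,8] → 8·3 = 24.
|P∩Q∩R| = 10.1893.
|P ∪ Q ∪ R| = 153 − 55.875 + 10.1893 = 107.31.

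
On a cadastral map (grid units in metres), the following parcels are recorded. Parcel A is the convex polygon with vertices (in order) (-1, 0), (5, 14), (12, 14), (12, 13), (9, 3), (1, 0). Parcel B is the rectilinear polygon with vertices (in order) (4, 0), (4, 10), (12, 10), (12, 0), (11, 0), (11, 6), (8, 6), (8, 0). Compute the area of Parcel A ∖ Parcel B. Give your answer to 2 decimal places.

|Parcel A| = 104, |Parcel A∩Parcel B| = 42.5.
|Parcel A ∖ Parcel B| = |Parcel A| − |Parcel A∩Parcel B| = 104 − 42.5 = 61.50.

61.50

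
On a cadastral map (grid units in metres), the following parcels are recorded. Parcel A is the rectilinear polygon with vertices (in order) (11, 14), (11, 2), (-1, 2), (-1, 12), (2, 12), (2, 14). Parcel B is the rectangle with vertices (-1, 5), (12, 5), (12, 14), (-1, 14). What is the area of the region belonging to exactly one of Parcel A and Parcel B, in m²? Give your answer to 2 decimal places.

51.00

|Parcel A| = 138, |Parcel B| = 117, |Parcel A∩Parcel B| = 102.
|Parcel A △ Parcel B| = |Parcel A| + |Parcel B| − 2·|Parcel A∩Parcel B| = 138 + 117 − 204 = 51.00.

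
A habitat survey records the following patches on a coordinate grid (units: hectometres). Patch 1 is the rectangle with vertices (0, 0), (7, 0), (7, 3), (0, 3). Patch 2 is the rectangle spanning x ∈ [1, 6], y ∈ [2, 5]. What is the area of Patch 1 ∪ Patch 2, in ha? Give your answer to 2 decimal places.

By inclusion–exclusion:
Individual areas: |Patch 1| = 21, |Patch 2| = 15.
|Patch 1∩Patch 2|: x∈[1,6], y∈[2,3] → 5·1 = 5.
|Patch 1 ∪ Patch 2| = 36 − 5 = 31.00.

31.00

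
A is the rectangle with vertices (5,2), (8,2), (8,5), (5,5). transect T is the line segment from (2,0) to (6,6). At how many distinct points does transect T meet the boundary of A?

The segment meets the boundary at (5.333,5), (5,4.5).

2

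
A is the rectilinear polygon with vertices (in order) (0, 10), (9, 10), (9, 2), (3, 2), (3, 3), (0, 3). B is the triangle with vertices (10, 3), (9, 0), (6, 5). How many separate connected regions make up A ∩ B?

A ∩ B is a single connected region.

1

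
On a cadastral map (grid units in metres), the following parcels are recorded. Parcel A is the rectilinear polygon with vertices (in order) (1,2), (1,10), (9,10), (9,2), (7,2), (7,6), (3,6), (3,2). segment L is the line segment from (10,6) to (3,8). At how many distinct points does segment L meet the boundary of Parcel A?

The segment meets the boundary at (9,6.286).

1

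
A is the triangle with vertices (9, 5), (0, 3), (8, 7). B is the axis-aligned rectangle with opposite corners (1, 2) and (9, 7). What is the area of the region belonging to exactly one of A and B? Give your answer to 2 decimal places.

30.28

|A| = 10, |B| = 40, |A∩B| = 9.8611.
|A △ B| = |A| + |B| − 2·|A∩B| = 10 + 40 − 19.7222 = 30.28.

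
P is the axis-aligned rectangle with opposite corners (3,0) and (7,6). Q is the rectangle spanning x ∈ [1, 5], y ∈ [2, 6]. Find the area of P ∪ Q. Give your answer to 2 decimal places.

32.00

By inclusion–exclusion:
Individual areas: |P| = 24, |Q| = 16.
|P∩Q|: x∈[3,5], y∈[2,6] → 2·4 = 8.
|P ∪ Q| = 40 − 8 = 32.00.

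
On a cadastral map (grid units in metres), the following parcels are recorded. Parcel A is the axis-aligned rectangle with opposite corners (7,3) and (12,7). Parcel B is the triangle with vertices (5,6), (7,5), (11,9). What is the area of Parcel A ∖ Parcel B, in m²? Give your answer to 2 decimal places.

|Parcel A| = 20, |Parcel A∩Parcel B| = 2.
|Parcel A ∖ Parcel B| = |Parcel A| − |Parcel A∩Parcel B| = 20 − 2 = 18.00.

18.00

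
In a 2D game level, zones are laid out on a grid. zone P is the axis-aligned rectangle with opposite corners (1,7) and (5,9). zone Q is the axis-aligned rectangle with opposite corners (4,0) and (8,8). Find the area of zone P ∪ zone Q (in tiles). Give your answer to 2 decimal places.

39.00

By inclusion–exclusion:
Individual areas: |zone P| = 8, |zone Q| = 32.
|zone P∩zone Q|: x∈[4,5], y∈[7,8] → 1·1 = 1.
|zone P ∪ zone Q| = 40 − 1 = 39.00.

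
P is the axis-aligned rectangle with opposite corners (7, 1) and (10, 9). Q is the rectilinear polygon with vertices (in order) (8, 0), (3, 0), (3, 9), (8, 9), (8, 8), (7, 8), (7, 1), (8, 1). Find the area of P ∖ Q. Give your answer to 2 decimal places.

|P| = 24, |P∩Q| = 1.
|P ∖ Q| = |P| − |P∩Q| = 24 − 1 = 23.00.

23.00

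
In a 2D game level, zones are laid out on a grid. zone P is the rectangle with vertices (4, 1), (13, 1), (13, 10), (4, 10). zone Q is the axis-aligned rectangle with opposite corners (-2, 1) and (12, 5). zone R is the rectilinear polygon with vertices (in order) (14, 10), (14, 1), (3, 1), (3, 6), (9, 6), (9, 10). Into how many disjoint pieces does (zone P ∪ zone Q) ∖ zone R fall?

2

(zone P ∪ zone Q) ∖ zone R splits into 2 disjoint pieces (area 20, area 20).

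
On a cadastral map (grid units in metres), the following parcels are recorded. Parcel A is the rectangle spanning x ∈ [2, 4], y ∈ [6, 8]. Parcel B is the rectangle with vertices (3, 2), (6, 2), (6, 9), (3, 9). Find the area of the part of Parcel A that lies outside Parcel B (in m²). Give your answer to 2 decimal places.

|Parcel A∩Parcel B|: x∈[3,4], y∈[6,8] → 1·2 = 2.
|Parcel A| = 4.
|Parcel A ∖ Parcel B| = |Parcel A| − |Parcel A∩Parcel B| = 4 − 2 = 2.00.

2.00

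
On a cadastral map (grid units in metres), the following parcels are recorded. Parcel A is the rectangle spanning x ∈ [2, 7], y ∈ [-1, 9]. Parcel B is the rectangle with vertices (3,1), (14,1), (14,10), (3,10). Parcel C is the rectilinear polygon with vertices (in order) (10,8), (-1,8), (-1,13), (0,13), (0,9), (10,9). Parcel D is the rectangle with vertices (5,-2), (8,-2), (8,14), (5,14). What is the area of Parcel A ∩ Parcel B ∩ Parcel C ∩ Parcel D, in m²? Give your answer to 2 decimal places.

2.00

The intersection is the polygon with vertices (5,8), (5,9), (7,9), (7,8).
By the shoelace formula its area is 2.00.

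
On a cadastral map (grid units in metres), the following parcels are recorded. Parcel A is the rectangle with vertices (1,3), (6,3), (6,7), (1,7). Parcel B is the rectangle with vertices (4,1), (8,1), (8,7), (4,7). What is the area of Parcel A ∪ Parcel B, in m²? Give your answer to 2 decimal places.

By inclusion–exclusion:
Individual areas: |Parcel A| = 20, |Parcel B| = 24.
|Parcel A∩Parcel B|: x∈[4,6], y∈[3,7] → 2·4 = 8.
|Parcel A ∪ Parcel B| = 44 − 8 = 36.00.

36.00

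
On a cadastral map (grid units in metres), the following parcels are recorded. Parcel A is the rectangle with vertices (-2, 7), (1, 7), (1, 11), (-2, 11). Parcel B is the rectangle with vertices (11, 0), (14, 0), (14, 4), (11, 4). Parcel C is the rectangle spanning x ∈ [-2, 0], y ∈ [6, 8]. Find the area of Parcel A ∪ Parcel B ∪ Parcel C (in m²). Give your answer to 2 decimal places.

By inclusion–exclusion:
Individual areas: |Parcel A| = 12, |Parcel B| = 12, |Parcel C| = 4.
|Parcel A∩Parcel B| = 0 (no overlap).
|Parcel A∩Parcel C|: x∈[-2,0], y∈[7,8] → 2·1 = 2.
|Parcel B∩Parcel C| = 0 (no overlap).
|Parcel A∩Parcel B∩Parcel C| = 0.
|Parcel A ∪ Parcel B ∪ Parcel C| = 28 − 2 + 0 = 26.00.

26.00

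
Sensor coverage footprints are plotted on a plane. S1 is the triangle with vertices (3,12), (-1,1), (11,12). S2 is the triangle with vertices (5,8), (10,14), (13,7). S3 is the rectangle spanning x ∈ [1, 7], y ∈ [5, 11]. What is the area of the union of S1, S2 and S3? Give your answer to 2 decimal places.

By inclusion–exclusion:
Individual areas: |S1| = 44, |S2| = 26.5, |S3| = 36.
|S1∩S2| = 8.7466.
|S1∩S3| = 26.2576.
|S2∩S3| = 2.65.
|S1∩S2∩S3| = 2.4867.
|S1 ∪ S2 ∪ S3| = 106.5 − 37.6542 + 2.4867 = 71.33.

71.33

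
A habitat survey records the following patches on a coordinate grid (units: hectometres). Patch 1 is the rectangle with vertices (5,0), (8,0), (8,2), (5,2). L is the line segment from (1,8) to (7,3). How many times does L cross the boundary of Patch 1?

0

The segment lies entirely outside Patch 1 and never meets its boundary.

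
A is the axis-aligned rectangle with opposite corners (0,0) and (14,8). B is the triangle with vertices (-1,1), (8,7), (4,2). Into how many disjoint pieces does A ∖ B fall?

A ∖ B is a single connected region.

1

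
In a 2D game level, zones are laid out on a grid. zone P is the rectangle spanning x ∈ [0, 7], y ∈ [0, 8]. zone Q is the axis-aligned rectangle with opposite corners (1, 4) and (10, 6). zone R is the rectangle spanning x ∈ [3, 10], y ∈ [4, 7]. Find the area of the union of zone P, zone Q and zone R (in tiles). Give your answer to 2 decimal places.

By inclusion–exclusion:
Individual areas: |zone P| = 56, |zone Q| = 18, |zone R| = 21.
|zone P∩zone Q|: x∈[1,7], y∈[4,6] → 6·2 = 12.
|zone P∩zone R|: x∈[3,7], y∈[4,7] → 4·3 = 12.
|zone Q∩zone R|: x∈[3,10], y∈[4,6] → 7·2 = 14.
|zone P∩zone Q∩zone R| = 8.
|zone P ∪ zone Q ∪ zone R| = 95 − 38 + 8 = 65.00.

65.00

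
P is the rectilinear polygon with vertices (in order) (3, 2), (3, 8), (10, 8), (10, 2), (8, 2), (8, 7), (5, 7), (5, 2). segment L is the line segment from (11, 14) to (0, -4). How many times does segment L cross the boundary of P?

4

The segment meets the boundary at (3.667,2), (5,4.182), (6.722,7), (7.333,8).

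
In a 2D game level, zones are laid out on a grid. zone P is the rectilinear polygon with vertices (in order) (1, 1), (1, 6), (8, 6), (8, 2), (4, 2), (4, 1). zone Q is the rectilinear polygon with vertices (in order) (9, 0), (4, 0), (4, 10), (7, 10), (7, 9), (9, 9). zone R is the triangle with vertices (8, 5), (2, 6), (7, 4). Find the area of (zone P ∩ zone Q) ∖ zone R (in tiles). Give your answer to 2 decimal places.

12.97

|zone P ∩ zone Q| = 16.
|(zone P ∩ zone Q) ∩ zone R| = 3.0333.
|(zone P ∩ zone Q) ∖ zone R| = 16 − 3.0333 = 12.97.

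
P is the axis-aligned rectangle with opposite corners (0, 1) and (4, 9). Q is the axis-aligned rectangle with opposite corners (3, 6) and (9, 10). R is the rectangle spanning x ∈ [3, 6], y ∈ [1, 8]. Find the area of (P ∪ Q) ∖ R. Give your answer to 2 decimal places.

|P ∪ Q| = 53.
|(P ∪ Q) ∩ R| = 11.
|(P ∪ Q) ∖ R| = 53 − 11 = 42.00.

42.00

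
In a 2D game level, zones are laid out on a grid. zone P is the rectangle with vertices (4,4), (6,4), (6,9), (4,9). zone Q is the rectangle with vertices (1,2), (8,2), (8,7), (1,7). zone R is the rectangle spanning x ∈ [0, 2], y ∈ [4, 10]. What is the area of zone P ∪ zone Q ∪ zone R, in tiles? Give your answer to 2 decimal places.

48.00

By inclusion–exclusion:
Individual areas: |zone P| = 10, |zone Q| = 35, |zone R| = 12.
|zone P∩zone Q|: x∈[4,6], y∈[4,7] → 2·3 = 6.
|zone P∩zone R| = 0 (no overlap).
|zone Q∩zone R|: x∈[1,2], y∈[4,7] → 1·3 = 3.
|zone P∩zone Q∩zone R| = 0.
|zone P ∪ zone Q ∪ zone R| = 57 − 9 + 0 = 48.00.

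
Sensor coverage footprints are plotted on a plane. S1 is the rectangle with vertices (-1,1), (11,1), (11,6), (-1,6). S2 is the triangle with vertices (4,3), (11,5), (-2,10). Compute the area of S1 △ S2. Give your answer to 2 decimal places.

57.39

|S1| = 60, |S2| = 30.5, |S1∩S2| = 16.5571.
|S1 △ S2| = |S1| + |S2| − 2·|S1∩S2| = 60 + 30.5 − 33.1143 = 57.39.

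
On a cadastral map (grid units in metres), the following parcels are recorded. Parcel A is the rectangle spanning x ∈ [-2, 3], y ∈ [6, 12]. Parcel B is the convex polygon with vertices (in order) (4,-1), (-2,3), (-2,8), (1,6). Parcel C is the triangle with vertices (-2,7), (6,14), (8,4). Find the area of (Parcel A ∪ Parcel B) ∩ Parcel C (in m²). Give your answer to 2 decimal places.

The region (Parcel A ∪ Parcel B) ∩ Parcel C is the polygon with vertices (3,6), (1.333,6), (-2,7), (3,11.375).
By the shoelace formula its area is 14.27.

14.27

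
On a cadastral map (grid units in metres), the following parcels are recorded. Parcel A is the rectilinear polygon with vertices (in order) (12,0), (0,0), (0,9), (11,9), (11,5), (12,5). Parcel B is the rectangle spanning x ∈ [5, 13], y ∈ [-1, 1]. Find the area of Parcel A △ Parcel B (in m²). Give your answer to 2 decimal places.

|Parcel A| = 104, |Parcel B| = 16, |Parcel A∩Parcel B| = 7.
|Parcel A △ Parcel B| = |Parcel A| + |Parcel B| − 2·|Parcel A∩Parcel B| = 104 + 16 − 14 = 106.00.

106.00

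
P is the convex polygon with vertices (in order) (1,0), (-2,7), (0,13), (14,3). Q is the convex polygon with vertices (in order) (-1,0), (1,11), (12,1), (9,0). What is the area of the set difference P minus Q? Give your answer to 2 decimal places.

|P| = 102, |P∩Q| = 60.8001.
|P ∖ Q| = |P| − |P∩Q| = 102 − 60.8001 = 41.20.

41.20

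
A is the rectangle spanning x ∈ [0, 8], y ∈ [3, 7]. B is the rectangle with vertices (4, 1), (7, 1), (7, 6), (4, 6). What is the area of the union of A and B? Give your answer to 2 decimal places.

By inclusion–exclusion:
Individual areas: |A| = 32, |B| = 15.
|A∩B|: x∈[4,7], y∈[3,6] → 3·3 = 9.
|A ∪ B| = 47 − 9 = 38.00.

38.00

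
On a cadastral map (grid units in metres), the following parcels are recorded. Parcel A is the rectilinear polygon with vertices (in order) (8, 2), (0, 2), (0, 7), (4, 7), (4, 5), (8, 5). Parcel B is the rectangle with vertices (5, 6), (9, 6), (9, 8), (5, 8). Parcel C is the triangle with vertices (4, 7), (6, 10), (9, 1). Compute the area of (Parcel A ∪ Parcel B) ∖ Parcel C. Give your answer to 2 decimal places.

|Parcel A ∪ Parcel B| = 40.
|(Parcel A ∪ Parcel B) ∩ Parcel C| = 7.1.
|(Parcel A ∪ Parcel B) ∖ Parcel C| = 40 − 7.1 = 32.90.

32.90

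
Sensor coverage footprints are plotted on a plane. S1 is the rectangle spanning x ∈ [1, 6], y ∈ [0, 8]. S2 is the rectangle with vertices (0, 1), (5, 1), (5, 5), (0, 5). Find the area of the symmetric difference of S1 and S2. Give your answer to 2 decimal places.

|S1∩S2|: x∈[1,5], y∈[1,5] → 4·4 = 16.
|S1 △ S2| = |S1| + |S2| − 2·|S1∩S2| = 40 + 20 − 32 = 28.00.

28.00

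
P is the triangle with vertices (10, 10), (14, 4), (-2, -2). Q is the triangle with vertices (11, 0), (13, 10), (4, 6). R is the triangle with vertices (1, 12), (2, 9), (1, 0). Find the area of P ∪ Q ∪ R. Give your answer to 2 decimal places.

By inclusion–exclusion:
Individual areas: |P| = 60, |Q| = 41, |R| = 6.
|P∩Q| = 30.5797.
|P∩R| = 0.0625.
|Q∩R| = 0.
|P∩Q∩R| = 0.
|P ∪ Q ∪ R| = 107 − 30.6422 + 0 = 76.36.

76.36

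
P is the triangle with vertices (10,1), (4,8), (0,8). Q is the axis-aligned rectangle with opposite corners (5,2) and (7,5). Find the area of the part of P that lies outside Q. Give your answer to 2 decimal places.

11.71

|P| = 14, |P∩Q| = 2.2929.
|P ∖ Q| = |P| − |P∩Q| = 14 − 2.2929 = 11.71.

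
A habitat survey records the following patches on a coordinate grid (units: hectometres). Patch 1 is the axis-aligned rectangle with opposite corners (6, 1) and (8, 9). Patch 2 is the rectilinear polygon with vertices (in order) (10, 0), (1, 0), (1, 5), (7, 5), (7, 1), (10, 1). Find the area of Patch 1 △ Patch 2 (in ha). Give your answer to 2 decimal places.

41.00

|Patch 1| = 16, |Patch 2| = 33, |Patch 1∩Patch 2| = 4.
|Patch 1 △ Patch 2| = |Patch 1| + |Patch 2| − 2·|Patch 1∩Patch 2| = 16 + 33 − 8 = 41.00.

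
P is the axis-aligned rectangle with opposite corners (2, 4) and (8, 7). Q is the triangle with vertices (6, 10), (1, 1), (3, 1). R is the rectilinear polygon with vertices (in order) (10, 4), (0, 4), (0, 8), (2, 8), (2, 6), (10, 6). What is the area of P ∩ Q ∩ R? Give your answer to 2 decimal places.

2.22

The intersection is the polygon with vertices (4,4), (2.667,4), (3.778,6), (4.667,6).
By the shoelace formula its area is 2.22.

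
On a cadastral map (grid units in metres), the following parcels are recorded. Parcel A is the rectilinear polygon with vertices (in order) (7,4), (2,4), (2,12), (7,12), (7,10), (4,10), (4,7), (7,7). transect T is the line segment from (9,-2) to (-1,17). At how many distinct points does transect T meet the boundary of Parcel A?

The segment meets the boundary at (2,11.3), (4,7.5), (4.263,7), (5.842,4).

4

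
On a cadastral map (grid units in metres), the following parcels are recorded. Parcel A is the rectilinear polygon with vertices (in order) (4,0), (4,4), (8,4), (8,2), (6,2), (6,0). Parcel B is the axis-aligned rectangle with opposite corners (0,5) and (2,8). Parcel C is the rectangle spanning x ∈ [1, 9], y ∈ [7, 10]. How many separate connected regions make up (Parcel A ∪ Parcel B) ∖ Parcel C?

2

(Parcel A ∪ Parcel B) ∖ Parcel C splits into 2 disjoint pieces (area 12, area 5).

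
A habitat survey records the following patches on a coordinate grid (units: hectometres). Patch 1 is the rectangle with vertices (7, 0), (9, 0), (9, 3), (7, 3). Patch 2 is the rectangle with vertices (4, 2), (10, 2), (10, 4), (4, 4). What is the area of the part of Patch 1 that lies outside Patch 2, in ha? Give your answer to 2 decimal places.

|Patch 1∩Patch 2|: x∈[7,9], y∈[2,3] → 2·1 = 2.
|Patch 1| = 6.
|Patch 1 ∖ Patch 2| = |Patch 1| − |Patch 1∩Patch 2| = 6 − 2 = 4.00.

4.00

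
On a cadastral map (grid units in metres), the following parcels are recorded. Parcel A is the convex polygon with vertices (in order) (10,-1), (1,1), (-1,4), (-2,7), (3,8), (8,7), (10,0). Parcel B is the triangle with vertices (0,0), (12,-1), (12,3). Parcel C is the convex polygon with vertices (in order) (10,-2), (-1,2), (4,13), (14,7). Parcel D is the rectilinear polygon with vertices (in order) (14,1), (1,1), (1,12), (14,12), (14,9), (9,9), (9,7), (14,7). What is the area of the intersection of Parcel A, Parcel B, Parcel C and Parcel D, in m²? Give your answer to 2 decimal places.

The intersection is the polygon with vertices (9.714,1), (4,1), (9.333,2.333).
By the shoelace formula its area is 3.81.

3.81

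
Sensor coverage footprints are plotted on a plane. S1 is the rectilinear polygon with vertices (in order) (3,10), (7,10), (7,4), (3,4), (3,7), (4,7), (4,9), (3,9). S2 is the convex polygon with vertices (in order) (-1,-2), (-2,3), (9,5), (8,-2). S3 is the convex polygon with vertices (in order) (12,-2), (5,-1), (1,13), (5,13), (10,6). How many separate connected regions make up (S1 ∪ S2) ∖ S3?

(S1 ∪ S2) ∖ S3 is a single connected region.

1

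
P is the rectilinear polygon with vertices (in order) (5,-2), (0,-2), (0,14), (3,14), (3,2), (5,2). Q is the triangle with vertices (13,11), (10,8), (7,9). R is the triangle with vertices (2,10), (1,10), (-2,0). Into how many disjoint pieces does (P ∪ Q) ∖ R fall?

(P ∪ Q) ∖ R splits into 2 disjoint pieces (area 52.6667, area 6).

2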